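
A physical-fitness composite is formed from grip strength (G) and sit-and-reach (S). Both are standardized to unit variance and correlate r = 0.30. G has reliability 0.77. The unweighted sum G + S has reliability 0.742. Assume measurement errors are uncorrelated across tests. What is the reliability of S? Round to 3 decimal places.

0.559

Var(G+S) = 2 + 2·0.30 = 2.600.
True-score variance = ρ_G + ρ_S + 2·0.30, so 0.742 = (0.77 + ρ_S + 0.60) / 2.600.
ρ_S = 0.742·2.600 − 0.77 − 0.60 = 0.559.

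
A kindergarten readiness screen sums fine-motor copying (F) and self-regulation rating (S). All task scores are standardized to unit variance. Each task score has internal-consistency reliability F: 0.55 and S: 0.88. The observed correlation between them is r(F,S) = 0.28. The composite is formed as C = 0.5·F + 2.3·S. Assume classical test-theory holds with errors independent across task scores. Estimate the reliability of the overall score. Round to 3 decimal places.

0.879

Var(C) = 0.5² + 2.3² + 2·[1.15·0.28] = 5.54 + 0.644 = 6.184.
With uncorrelated errors the cross-covariances are all true-score covariance, so they carry over unchanged; only the diagonal terms shrink to ρᵢσᵢ².
True-score variance = [0.5²·0.55 + 2.3²·0.88] + 0.644 = 4.7927 + 0.644 = 5.4367.
Reliability = 5.4367 / 6.184 = 0.879.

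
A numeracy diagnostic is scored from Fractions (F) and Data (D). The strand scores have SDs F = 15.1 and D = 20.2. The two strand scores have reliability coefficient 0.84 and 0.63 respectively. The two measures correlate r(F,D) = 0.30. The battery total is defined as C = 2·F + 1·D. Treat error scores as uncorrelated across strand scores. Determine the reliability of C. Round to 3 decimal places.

0.824

Var(C) = 2²·15.1² + 20.2² + 2·[2·15.1·20.2·0.30] = 1320.08 + 366.024 = 1686.1.
With uncorrelated errors the cross-covariances are all true-score covariance, so they carry over unchanged; only the diagonal terms shrink to ρᵢσᵢ².
True-score variance = [2²·15.1²·0.84 + 20.2²·0.63] + 366.024 = 1023.18 + 366.024 = 1389.2.
Reliability = 1389.2 / 1686.1 = 0.824.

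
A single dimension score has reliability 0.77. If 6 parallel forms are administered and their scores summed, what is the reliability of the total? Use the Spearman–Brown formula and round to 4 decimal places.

ρ_k = kρ / (1 + (k−1)ρ) = 6·0.77 / (1 + 5·0.77) = 4.620 / 4.850 = 0.9526.

0.9526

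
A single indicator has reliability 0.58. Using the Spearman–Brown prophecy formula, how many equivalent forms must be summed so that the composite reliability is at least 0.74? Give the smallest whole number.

k ≥ ρ*(1−ρ₁)/(ρ₁(1−ρ*)) = 0.74·0.42 / (0.58·0.26) = 2.061.
Smallest integer k = 3.

3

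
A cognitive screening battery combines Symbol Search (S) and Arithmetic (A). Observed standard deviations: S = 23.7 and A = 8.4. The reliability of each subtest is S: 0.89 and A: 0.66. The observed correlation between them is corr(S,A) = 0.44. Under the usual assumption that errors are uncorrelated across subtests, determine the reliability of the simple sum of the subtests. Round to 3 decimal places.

0.894

Var(S+A) = 23.7² + 8.4² + 2·[23.7·8.4·0.44] = 632.25 + 175.19 = 807.44.
With uncorrelated errors the cross-covariances are all true-score covariance, so they carry over unchanged; only the diagonal terms shrink to ρᵢσᵢ².
True-score variance = [23.7²·0.89 + 8.4²·0.66] + 175.19 = 546.474 + 175.19 = 721.664.
Reliability = 721.664 / 807.44 = 0.894.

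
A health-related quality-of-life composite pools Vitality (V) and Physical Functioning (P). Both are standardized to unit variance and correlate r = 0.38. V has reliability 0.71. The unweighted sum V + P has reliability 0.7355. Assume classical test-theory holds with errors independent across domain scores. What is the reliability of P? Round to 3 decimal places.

Var(V+P) = 2 + 2·0.38 = 2.760.
True-score variance = ρ_V + ρ_P + 2·0.38, so 0.7355 = (0.71 + ρ_P + 0.76) / 2.760.
ρ_P = 0.7355·2.760 − 0.71 − 0.76 = 0.560.

0.560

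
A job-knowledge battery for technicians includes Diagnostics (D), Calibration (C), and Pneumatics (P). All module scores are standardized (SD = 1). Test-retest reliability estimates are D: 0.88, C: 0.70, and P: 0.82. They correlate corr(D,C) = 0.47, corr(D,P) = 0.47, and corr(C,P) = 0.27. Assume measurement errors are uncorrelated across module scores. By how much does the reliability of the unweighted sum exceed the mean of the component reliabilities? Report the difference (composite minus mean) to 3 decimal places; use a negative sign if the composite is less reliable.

0.089

Var(sum) = 3 + 2.42 = 5.42; true-score variance = 2.4 + 2.42 = 4.82; composite reliability = 0.8893.
Mean component reliability = 0.8000.
Difference = 0.8893 − 0.8000 = 0.089.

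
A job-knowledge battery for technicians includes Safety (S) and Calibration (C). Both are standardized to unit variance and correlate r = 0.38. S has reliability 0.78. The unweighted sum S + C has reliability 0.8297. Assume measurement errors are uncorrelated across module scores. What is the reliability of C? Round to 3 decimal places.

Var(S+C) = 2 + 2·0.38 = 2.760.
True-score variance = ρ_S + ρ_C + 2·0.38, so 0.8297 = (0.78 + ρ_C + 0.76) / 2.760.
ρ_C = 0.8297·2.760 − 0.78 − 0.76 = 0.750.

0.750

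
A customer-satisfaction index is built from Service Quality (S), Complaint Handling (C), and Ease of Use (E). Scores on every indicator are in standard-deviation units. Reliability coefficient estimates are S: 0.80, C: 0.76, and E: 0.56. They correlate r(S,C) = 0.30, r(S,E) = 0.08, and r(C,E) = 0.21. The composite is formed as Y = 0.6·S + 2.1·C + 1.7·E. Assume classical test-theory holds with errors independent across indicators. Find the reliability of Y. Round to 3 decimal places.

0.762

Var(Y) = 0.6² + 2.1² + 1.7² + 2·[1.26·0.30 + 1.02·0.08 + 3.57·0.21] = 7.66 + 2.4186 = 10.0786.
Under uncorrelated errors the observed covariances equal the true-score covariances, so only the own-variance terms attenuate.
True-score variance = [0.6²·0.80 + 2.1²·0.76 + 1.7²·0.56] + 2.4186 = 5.258 + 2.4186 = 7.6766.
Reliability = 7.6766 / 10.0786 = 0.762.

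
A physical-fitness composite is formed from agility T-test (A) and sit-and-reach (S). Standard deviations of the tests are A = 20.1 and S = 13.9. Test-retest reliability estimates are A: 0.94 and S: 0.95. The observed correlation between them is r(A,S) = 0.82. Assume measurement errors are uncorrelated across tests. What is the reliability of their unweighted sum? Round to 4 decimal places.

Var(A+S) = 20.1² + 13.9² + 2·[20.1·13.9·0.82] = 597.22 + 458.2 = 1055.42.
With uncorrelated errors the cross-covariances are all true-score covariance, so they carry over unchanged; only the diagonal terms shrink to ρᵢσᵢ².
True-score variance = [20.1²·0.94 + 13.9²·0.95] + 458.2 = 563.319 + 458.2 = 1021.52.
Reliability = 1021.52 / 1055.42 = 0.9679.

0.9679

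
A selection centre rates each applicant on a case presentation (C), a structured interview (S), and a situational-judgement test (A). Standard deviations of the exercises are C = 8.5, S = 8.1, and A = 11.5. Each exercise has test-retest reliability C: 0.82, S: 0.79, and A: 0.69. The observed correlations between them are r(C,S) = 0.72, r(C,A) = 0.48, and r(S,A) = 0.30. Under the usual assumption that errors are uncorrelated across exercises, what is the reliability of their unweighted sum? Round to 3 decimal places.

Var(C+S+A) = 8.5² + 8.1² + 11.5² + 2·[8.5·8.1·0.72 + 8.5·11.5·0.48 + 8.1·11.5·0.30] = 270.11 + 248.874 = 518.984.
With uncorrelated errors the cross-covariances are all true-score covariance, so they carry over unchanged; only the diagonal terms shrink to ρᵢσᵢ².
True-score variance = [8.5²·0.82 + 8.1²·0.79 + 11.5²·0.69] + 248.874 = 202.329 + 248.874 = 451.203.
Reliability = 451.203 / 518.984 = 0.869.

0.869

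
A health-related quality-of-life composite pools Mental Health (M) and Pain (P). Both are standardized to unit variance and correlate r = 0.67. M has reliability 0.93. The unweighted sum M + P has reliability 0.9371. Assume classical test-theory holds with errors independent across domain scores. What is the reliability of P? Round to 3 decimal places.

Var(M+P) = 2 + 2·0.67 = 3.340.
True-score variance = ρ_M + ρ_P + 2·0.67, so 0.9371 = (0.93 + ρ_P + 1.34) / 3.340.
ρ_P = 0.9371·3.340 − 0.93 − 1.34 = 0.860.

0.860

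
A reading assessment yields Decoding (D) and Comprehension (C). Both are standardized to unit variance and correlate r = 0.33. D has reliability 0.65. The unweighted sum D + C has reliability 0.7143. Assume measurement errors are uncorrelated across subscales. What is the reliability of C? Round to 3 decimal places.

0.590

Var(D+C) = 2 + 2·0.33 = 2.660.
True-score variance = ρ_D + ρ_C + 2·0.33, so 0.7143 = (0.65 + ρ_C + 0.66) / 2.660.
ρ_C = 0.7143·2.660 − 0.65 − 0.66 = 0.590.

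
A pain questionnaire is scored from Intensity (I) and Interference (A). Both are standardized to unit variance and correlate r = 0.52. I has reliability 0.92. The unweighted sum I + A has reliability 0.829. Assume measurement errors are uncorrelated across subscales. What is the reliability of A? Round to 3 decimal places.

0.560

Var(I+A) = 2 + 2·0.52 = 3.040.
True-score variance = ρ_I + ρ_A + 2·0.52, so 0.829 = (0.92 + ρ_A + 1.04) / 3.040.
ρ_A = 0.829·3.040 − 0.92 − 1.04 = 0.560.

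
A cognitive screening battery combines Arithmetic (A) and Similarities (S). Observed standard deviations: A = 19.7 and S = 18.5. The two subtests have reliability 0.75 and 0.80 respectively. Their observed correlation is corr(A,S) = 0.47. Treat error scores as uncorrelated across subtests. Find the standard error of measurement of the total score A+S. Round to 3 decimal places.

12.864

Var(total) = 730.34 + 342.583 = 1072.92.
True-score variance = 564.868 + 342.583 = 907.451, so reliability = 0.8458.
Error variance = 1072.92 − 907.451 = 165.472; SEM = √165.472 = 12.864.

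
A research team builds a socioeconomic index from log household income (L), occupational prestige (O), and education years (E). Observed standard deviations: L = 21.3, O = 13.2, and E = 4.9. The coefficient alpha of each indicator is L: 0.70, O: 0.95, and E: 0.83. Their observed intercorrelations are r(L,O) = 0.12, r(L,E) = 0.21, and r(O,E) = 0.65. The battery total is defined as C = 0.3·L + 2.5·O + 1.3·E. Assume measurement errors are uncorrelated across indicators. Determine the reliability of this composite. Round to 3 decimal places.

0.951

Var(C) = 0.3²·21.3² + 2.5²·13.2² + 1.3²·4.9² + 2·[0.75·21.3·13.2·0.12 + 0.39·21.3·4.9·0.21 + 3.25·13.2·4.9·0.65] = 1170.41 + 340.978 = 1511.39.
Under uncorrelated errors the observed covariances equal the true-score covariances, so only the own-variance terms attenuate.
True-score variance = [0.3²·21.3²·0.70 + 2.5²·13.2²·0.95 + 1.3²·4.9²·0.83] + 340.978 = 1096.81 + 340.978 = 1437.79.
Reliability = 1437.79 / 1511.39 = 0.951.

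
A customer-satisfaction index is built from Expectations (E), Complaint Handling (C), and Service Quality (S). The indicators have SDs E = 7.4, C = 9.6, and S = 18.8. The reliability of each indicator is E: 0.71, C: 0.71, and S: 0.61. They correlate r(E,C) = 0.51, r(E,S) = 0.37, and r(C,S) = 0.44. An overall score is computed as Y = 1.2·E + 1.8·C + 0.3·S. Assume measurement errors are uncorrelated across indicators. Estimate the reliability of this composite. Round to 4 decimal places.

Var(Y) = 1.2²·7.4² + 1.8²·9.6² + 0.3²·18.8² + 2·[2.16·7.4·9.6·0.51 + 0.36·7.4·18.8·0.37 + 0.54·9.6·18.8·0.44] = 409.262 + 279.341 = 688.603.
Because errors are independent across components, Cov(Tᵢ,Tⱼ) = Cov(Xᵢ,Xⱼ); the off-diagonal part of the true-score variance is the same as above.
True-score variance = [1.2²·7.4²·0.71 + 1.8²·9.6²·0.71 + 0.3²·18.8²·0.61] + 279.341 = 287.395 + 279.341 = 566.736.
Reliability = 566.736 / 688.603 = 0.8230.

0.8230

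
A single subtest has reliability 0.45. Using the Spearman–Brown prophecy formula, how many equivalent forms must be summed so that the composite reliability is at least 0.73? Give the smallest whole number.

4

k ≥ ρ*(1−ρ₁)/(ρ₁(1−ρ*)) = 0.73·0.55 / (0.45·0.27) = 3.305.
Smallest integer k = 4.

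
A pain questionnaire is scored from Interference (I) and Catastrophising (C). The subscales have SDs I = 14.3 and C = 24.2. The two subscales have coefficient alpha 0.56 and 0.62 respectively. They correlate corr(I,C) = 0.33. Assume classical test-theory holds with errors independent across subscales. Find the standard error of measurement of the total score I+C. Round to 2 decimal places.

17.68

Var(total) = 790.13 + 228.4 = 1018.53.
True-score variance = 477.611 + 228.4 = 706.011, so reliability = 0.6932.
Error variance = 1018.53 − 706.011 = 312.519; SEM = √312.519 = 17.68.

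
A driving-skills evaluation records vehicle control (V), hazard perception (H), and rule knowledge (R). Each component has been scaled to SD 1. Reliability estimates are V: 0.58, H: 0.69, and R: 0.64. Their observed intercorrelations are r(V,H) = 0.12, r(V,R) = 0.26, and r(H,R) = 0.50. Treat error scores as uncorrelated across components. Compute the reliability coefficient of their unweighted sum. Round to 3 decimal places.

Var(V+H+R) = 3 + 2·[0.12 + 0.26 + 0.50] = 3 + 1.76 = 4.76.
Under uncorrelated errors the observed covariances equal the true-score covariances, so only the own-variance terms attenuate.
True-score variance = [0.58 + 0.69 + 0.64] + 1.76 = 1.91 + 1.76 = 3.67.
Reliability = 3.67 / 4.76 = 0.771.

0.771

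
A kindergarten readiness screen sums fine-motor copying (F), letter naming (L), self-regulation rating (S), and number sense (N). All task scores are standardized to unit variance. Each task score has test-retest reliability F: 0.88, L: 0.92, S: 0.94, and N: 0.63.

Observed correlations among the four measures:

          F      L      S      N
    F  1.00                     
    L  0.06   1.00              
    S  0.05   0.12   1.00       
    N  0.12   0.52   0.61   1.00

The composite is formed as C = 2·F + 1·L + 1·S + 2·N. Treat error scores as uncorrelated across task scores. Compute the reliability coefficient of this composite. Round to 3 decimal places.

Var(C) = 2² + 1 + 1 + 2² + 2·[2·0.06 + 2·0.05 + 4·0.12 + 0.12 + 2·0.52 + 2·0.61] = 10 + 6.16 = 16.16.
With uncorrelated errors the cross-covariances are all true-score covariance, so they carry over unchanged; only the diagonal terms shrink to ρᵢσᵢ².
True-score variance = [2²·0.88 + 0.92 + 0.94 + 2²·0.63] + 6.16 = 7.9 + 6.16 = 14.06.
Reliability = 14.06 / 16.16 = 0.870.

0.870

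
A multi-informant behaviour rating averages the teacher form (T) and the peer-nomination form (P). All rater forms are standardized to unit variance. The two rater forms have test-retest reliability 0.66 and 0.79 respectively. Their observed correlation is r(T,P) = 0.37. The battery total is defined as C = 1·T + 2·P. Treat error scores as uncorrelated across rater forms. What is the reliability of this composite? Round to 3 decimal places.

Var(C) = 1 + 2² + 2·[2·0.37] = 5 + 1.48 = 6.48.
Under uncorrelated errors the observed covariances equal the true-score covariances, so only the own-variance terms attenuate.
True-score variance = [0.66 + 2²·0.79] + 1.48 = 3.82 + 1.48 = 5.3.
Reliability = 5.3 / 6.48 = 0.818.

0.818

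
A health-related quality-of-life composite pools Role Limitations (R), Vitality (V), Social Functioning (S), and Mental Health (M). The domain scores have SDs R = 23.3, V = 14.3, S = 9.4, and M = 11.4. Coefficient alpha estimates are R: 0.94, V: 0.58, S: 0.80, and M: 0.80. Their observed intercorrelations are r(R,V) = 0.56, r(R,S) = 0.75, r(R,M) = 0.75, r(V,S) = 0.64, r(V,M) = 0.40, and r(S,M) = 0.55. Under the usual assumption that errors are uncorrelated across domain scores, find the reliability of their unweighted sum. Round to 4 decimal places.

0.9348

Var(R+V+S+M) = 23.3² + 14.3² + 9.4² + 11.4² + 2·[23.3·14.3·0.56 + 23.3·9.4·0.75 + 23.3·11.4·0.75 + 14.3·9.4·0.64 + 14.3·11.4·0.40 + 9.4·11.4·0.55] = 965.7 + 1520.48 = 2486.18.
Under uncorrelated errors the observed covariances equal the true-score covariances, so only the own-variance terms attenuate.
True-score variance = [23.3²·0.94 + 14.3²·0.58 + 9.4²·0.80 + 11.4²·0.80] + 1520.48 = 803.577 + 1520.48 = 2324.06.
Reliability = 2324.06 / 2486.18 = 0.9348.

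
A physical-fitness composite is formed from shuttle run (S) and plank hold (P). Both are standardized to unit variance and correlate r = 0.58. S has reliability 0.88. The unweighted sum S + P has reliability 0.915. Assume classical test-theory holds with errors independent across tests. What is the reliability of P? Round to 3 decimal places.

Var(S+P) = 2 + 2·0.58 = 3.160.
True-score variance = ρ_S + ρ_P + 2·0.58, so 0.915 = (0.88 + ρ_P + 1.16) / 3.160.
ρ_P = 0.915·3.160 − 0.88 − 1.16 = 0.851.

0.851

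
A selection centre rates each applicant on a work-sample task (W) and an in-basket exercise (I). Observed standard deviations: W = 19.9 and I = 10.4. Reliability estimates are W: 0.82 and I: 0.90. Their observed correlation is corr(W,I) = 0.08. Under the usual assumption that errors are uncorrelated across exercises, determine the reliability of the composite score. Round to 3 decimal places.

0.847

Var(W+I) = 19.9² + 10.4² + 2·[19.9·10.4·0.08] = 504.17 + 33.1136 = 537.284.
Under uncorrelated errors the observed covariances equal the true-score covariances, so only the own-variance terms attenuate.
True-score variance = [19.9²·0.82 + 10.4²·0.90] + 33.1136 = 422.072 + 33.1136 = 455.186.
Reliability = 455.186 / 537.284 = 0.847.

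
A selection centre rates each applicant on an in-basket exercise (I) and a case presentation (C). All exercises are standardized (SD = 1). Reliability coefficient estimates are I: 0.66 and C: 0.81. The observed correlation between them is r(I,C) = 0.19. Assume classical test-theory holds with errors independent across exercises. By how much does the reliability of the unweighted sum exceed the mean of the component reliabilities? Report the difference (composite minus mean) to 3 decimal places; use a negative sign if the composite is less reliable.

0.042

Var(sum) = 2 + 0.38 = 2.38; true-score variance = 1.47 + 0.38 = 1.85; composite reliability = 0.7773.
Mean component reliability = 0.7350.
Difference = 0.7773 − 0.7350 = 0.042.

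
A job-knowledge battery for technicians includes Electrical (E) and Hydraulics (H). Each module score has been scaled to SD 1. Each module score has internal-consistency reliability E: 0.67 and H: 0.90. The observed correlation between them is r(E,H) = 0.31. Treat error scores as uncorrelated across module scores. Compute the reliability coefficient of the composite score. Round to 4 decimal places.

Var(E+H) = 2 + 2·[0.31] = 2 + 0.62 = 2.62.
Because errors are independent across components, Cov(Tᵢ,Tⱼ) = Cov(Xᵢ,Xⱼ); the off-diagonal part of the true-score variance is the same as above.
True-score variance = [0.67 + 0.90] + 0.62 = 1.57 + 0.62 = 2.19.
Reliability = 2.19 / 2.62 = 0.8359.

0.8359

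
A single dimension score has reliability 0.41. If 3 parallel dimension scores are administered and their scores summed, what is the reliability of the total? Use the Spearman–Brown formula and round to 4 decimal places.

ρ_k = kρ / (1 + (k−1)ρ) = 3·0.41 / (1 + 2·0.41) = 1.230 / 1.820 = 0.6758.

0.6758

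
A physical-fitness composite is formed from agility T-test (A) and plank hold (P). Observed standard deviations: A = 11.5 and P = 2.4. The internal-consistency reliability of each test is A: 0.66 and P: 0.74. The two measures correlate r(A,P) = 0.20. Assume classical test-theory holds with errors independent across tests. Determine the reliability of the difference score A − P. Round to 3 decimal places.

0.634

Var(A−P) = 11.5² + 2.4² − 2·11.5·2.4·0.20 = 138.01 − 11.04 = 126.97.
Because errors are independent across components, Cov(Tᵢ,Tⱼ) = Cov(Xᵢ,Xⱼ); the off-diagonal part of the true-score variance is the same as above.
True-score variance = [11.5²·0.66 + 2.4²·0.74] − 11.04 = 91.5474 − 11.04 = 80.5074.
Reliability = 80.5074 / 126.97 = 0.634.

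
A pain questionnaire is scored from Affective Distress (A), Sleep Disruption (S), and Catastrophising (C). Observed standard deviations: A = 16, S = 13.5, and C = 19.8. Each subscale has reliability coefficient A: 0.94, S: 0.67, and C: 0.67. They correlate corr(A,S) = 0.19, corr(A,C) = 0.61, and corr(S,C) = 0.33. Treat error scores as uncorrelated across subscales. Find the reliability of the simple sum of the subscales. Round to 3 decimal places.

Var(A+S+C) = 16² + 13.5² + 19.8² + 2·[16·13.5·0.19 + 16·19.8·0.61 + 13.5·19.8·0.33] = 830.29 + 644.994 = 1475.28.
With uncorrelated errors the cross-covariances are all true-score covariance, so they carry over unchanged; only the diagonal terms shrink to ρᵢσᵢ².
True-score variance = [16²·0.94 + 13.5²·0.67 + 19.8²·0.67] + 644.994 = 625.414 + 644.994 = 1270.41.
Reliability = 1270.41 / 1475.28 = 0.861.

0.861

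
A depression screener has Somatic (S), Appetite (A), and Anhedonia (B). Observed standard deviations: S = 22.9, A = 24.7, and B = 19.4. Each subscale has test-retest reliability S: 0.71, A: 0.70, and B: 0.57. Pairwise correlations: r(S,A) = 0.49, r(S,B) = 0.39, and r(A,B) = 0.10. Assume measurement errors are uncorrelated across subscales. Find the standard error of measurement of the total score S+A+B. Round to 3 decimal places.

22.292

Var(total) = 1510.86 + 996.676 = 2507.54.
True-score variance = 1013.92 + 996.676 = 2010.6, so reliability = 0.8018.
Error variance = 2507.54 − 2010.6 = 496.941; SEM = √496.941 = 22.292.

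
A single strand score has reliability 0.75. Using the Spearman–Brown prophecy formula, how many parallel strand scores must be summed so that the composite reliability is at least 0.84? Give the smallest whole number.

k ≥ ρ*(1−ρ₁)/(ρ₁(1−ρ*)) = 0.84·0.25 / (0.75·0.16) = 1.750.
Smallest integer k = 2.

2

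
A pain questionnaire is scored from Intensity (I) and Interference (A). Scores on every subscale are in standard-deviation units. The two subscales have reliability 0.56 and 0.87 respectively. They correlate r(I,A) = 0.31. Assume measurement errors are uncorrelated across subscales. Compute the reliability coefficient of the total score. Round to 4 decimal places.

Var(I+A) = 2 + 2·[0.31] = 2 + 0.62 = 2.62.
With uncorrelated errors the cross-covariances are all true-score covariance, so they carry over unchanged; only the diagonal terms shrink to ρᵢσᵢ².
True-score variance = [0.56 + 0.87] + 0.62 = 1.43 + 0.62 = 2.05.
Reliability = 2.05 / 2.62 = 0.7824.

0.7824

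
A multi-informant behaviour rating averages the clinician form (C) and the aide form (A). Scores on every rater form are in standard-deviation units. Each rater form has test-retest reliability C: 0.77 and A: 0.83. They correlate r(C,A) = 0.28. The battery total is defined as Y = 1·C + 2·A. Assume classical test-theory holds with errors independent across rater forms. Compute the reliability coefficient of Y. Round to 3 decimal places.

0.851

Var(Y) = 1 + 2² + 2·[2·0.28] = 5 + 1.12 = 6.12.
Under uncorrelated errors the observed covariances equal the true-score covariances, so only the own-variance terms attenuate.
True-score variance = [0.77 + 2²·0.83] + 1.12 = 4.09 + 1.12 = 5.21.
Reliability = 5.21 / 6.12 = 0.851.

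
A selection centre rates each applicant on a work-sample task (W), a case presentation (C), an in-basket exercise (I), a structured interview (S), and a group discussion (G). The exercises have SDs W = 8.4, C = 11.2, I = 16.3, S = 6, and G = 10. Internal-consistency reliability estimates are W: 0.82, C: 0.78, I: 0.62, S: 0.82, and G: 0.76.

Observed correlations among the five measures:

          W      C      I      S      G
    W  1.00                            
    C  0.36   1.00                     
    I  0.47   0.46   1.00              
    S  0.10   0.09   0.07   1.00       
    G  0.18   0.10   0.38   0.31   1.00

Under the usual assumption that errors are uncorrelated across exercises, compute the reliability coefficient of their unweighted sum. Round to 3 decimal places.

0.858

Var(W+C+I+S+G) = 8.4² + 11.2² + 16.3² + 6² + 10² + 2·[8.4·11.2·0.36 + 8.4·16.3·0.47 + 8.4·6·0.10 + 8.4·10·0.18 + 11.2·16.3·0.46 + 11.2·6·0.09 + 11.2·10·0.10 + 16.3·6·0.07 + 16.3·10·0.38 + 6·10·0.31] = 597.69 + 613.986 = 1211.68.
Because errors are independent across components, Cov(Tᵢ,Tⱼ) = Cov(Xᵢ,Xⱼ); the off-diagonal part of the true-score variance is the same as above.
True-score variance = [8.4²·0.82 + 11.2²·0.78 + 16.3²·0.62 + 6²·0.82 + 10²·0.76] + 613.986 = 425.95 + 613.986 = 1039.94.
Reliability = 1039.94 / 1211.68 = 0.858.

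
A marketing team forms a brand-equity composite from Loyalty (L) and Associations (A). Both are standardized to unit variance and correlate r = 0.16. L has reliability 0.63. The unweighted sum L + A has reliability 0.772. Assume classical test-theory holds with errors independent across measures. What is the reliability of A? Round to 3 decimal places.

Var(L+A) = 2 + 2·0.16 = 2.320.
True-score variance = ρ_L + ρ_A + 2·0.16, so 0.772 = (0.63 + ρ_A + 0.32) / 2.320.
ρ_A = 0.772·2.320 − 0.63 − 0.32 = 0.841.

0.841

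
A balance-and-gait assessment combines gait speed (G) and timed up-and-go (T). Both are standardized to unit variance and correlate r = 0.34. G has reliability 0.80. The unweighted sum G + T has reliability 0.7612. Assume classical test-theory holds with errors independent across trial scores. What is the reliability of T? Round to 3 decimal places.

Var(G+T) = 2 + 2·0.34 = 2.680.
True-score variance = ρ_G + ρ_T + 2·0.34, so 0.7612 = (0.80 + ρ_T + 0.68) / 2.680.
ρ_T = 0.7612·2.680 − 0.80 − 0.68 = 0.560.

0.560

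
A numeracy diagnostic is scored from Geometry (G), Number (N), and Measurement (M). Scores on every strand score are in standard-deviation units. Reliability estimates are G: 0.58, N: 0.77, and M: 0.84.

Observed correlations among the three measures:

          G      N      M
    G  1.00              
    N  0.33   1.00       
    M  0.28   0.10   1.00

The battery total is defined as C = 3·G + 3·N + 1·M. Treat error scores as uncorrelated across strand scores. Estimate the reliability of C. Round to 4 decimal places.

Var(C) = 3² + 3² + 1 + 2·[9·0.33 + 3·0.28 + 3·0.10] = 19 + 8.22 = 27.22.
With uncorrelated errors the cross-covariances are all true-score covariance, so they carry over unchanged; only the diagonal terms shrink to ρᵢσᵢ².
True-score variance = [3²·0.58 + 3²·0.77 + 0.84] + 8.22 = 12.99 + 8.22 = 21.21.
Reliability = 21.21 / 27.22 = 0.7792.

0.7792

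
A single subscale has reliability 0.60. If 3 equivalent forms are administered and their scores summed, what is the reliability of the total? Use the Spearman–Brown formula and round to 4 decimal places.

ρ_k = kρ / (1 + (k−1)ρ) = 3·0.60 / (1 + 2·0.60) = 1.800 / 2.200 = 0.8182.

0.8182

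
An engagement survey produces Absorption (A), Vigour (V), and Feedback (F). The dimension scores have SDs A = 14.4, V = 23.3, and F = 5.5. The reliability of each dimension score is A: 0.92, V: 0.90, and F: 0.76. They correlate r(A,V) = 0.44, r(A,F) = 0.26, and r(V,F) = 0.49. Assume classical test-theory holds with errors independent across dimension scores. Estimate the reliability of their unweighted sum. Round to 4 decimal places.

Var(A+V+F) = 14.4² + 23.3² + 5.5² + 2·[14.4·23.3·0.44 + 14.4·5.5·0.26 + 23.3·5.5·0.49] = 780.5 + 462.029 = 1242.53.
Because errors are independent across components, Cov(Tᵢ,Tⱼ) = Cov(Xᵢ,Xⱼ); the off-diagonal part of the true-score variance is the same as above.
True-score variance = [14.4²·0.92 + 23.3²·0.90 + 5.5²·0.76] + 462.029 = 702.362 + 462.029 = 1164.39.
Reliability = 1164.39 / 1242.53 = 0.9371.

0.9371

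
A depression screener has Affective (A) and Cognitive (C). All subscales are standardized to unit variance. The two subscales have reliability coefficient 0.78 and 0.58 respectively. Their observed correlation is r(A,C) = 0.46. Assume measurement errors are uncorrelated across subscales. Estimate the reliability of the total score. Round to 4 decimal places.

Var(A+C) = 2 + 2·[0.46] = 2 + 0.92 = 2.92.
With uncorrelated errors the cross-covariances are all true-score covariance, so they carry over unchanged; only the diagonal terms shrink to ρᵢσᵢ².
True-score variance = [0.78 + 0.58] + 0.92 = 1.36 + 0.92 = 2.28.
Reliability = 2.28 / 2.92 = 0.7808.

0.7808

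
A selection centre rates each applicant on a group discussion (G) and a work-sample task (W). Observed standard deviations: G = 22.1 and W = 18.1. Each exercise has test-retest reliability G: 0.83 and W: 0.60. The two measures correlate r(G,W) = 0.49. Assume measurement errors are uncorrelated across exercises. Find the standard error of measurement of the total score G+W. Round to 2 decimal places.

Var(total) = 816.02 + 392.01 = 1208.03.
True-score variance = 601.946 + 392.01 = 993.956, so reliability = 0.8228.
Error variance = 1208.03 − 993.956 = 214.074; SEM = √214.074 = 14.63.

14.63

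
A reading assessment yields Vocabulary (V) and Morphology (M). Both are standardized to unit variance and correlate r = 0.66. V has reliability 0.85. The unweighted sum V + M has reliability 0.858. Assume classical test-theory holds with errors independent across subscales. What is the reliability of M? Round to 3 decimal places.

Var(V+M) = 2 + 2·0.66 = 3.320.
True-score variance = ρ_V + ρ_M + 2·0.66, so 0.858 = (0.85 + ρ_M + 1.32) / 3.320.
ρ_M = 0.858·3.320 − 0.85 − 1.32 = 0.679.

0.679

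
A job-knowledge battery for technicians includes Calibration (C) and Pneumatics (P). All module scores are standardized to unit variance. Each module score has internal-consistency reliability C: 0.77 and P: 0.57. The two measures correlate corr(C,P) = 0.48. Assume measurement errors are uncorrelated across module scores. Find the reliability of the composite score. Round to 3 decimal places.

0.777

Var(C+P) = 2 + 2·[0.48] = 2 + 0.96 = 2.96.
Under uncorrelated errors the observed covariances equal the true-score covariances, so only the own-variance terms attenuate.
True-score variance = [0.77 + 0.57] + 0.96 = 1.34 + 0.96 = 2.3.
Reliability = 2.3 / 2.96 = 0.777.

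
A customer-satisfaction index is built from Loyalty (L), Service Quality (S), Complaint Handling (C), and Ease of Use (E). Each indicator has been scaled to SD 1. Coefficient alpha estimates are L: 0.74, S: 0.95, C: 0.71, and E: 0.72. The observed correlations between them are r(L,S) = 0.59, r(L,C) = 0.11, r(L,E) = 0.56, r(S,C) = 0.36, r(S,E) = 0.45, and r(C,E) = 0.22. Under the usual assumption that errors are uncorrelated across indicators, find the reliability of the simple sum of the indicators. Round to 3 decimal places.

Var(L+S+C+E) = 4 + 2·[0.59 + 0.11 + 0.56 + 0.36 + 0.45 + 0.22] = 4 + 4.58 = 8.58.
With uncorrelated errors the cross-covariances are all true-score covariance, so they carry over unchanged; only the diagonal terms shrink to ρᵢσᵢ².
True-score variance = [0.74 + 0.95 + 0.71 + 0.72] + 4.58 = 3.12 + 4.58 = 7.7.
Reliability = 7.7 / 8.58 = 0.897.

0.897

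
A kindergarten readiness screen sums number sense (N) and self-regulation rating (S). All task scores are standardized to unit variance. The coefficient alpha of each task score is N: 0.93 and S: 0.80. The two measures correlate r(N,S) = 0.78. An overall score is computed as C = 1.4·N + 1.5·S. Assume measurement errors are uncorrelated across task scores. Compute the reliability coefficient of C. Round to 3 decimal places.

Var(C) = 1.4² + 1.5² + 2·[2.1·0.78] = 4.21 + 3.276 = 7.486.
Under uncorrelated errors the observed covariances equal the true-score covariances, so only the own-variance terms attenuate.
True-score variance = [1.4²·0.93 + 1.5²·0.80] + 3.276 = 3.6228 + 3.276 = 6.8988.
Reliability = 6.8988 / 7.486 = 0.922.

0.922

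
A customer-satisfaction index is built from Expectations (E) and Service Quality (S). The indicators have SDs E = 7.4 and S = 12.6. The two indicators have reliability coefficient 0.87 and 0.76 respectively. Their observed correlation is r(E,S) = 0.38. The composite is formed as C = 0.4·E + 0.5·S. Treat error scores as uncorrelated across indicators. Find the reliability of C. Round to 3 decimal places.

0.830

Var(C) = 0.4²·7.4² + 0.5²·12.6² + 2·[0.2·7.4·12.6·0.38] = 48.4516 + 14.1725 = 62.6241.
Because errors are independent across components, Cov(Tᵢ,Tⱼ) = Cov(Xᵢ,Xⱼ); the off-diagonal part of the true-score variance is the same as above.
True-score variance = [0.4²·7.4²·0.87 + 0.5²·12.6²·0.76] + 14.1725 = 37.787 + 14.1725 = 51.9595.
Reliability = 51.9595 / 62.6241 = 0.830.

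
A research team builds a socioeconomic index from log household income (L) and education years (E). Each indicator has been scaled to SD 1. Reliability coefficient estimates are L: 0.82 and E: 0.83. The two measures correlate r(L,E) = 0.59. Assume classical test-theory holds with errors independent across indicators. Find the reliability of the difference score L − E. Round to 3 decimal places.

0.573

Var(L−E) = 1 + 1 − 2·0.59 = 2 − 1.18 = 0.82.
Under uncorrelated errors the observed covariances equal the true-score covariances, so only the own-variance terms attenuate.
True-score variance = [0.82 + 0.83] − 1.18 = 1.65 − 1.18 = 0.47.
Reliability = 0.47 / 0.82 = 0.573.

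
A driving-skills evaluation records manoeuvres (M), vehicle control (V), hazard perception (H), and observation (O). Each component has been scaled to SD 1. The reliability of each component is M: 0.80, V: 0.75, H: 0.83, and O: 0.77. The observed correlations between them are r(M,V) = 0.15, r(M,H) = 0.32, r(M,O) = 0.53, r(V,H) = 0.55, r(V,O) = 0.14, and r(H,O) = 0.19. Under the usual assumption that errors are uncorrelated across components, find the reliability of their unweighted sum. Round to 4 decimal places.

Var(M+V+H+O) = 4 + 2·[0.15 + 0.32 + 0.53 + 0.55 + 0.14 + 0.19] = 4 + 3.76 = 7.76.
With uncorrelated errors the cross-covariances are all true-score covariance, so they carry over unchanged; only the diagonal terms shrink to ρᵢσᵢ².
True-score variance = [0.80 + 0.75 + 0.83 + 0.77] + 3.76 = 3.15 + 3.76 = 6.91.
Reliability = 6.91 / 7.76 = 0.8905.

0.8905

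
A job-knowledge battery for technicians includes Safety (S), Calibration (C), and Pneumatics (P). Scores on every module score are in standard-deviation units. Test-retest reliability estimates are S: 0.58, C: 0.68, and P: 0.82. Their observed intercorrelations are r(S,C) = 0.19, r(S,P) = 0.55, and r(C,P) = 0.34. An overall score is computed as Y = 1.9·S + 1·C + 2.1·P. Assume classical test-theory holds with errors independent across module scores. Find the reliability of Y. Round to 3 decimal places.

0.831

Var(Y) = 1.9² + 1 + 2.1² + 2·[1.9·0.19 + 3.99·0.55 + 2.1·0.34] = 9.02 + 6.539 = 15.559.
Under uncorrelated errors the observed covariances equal the true-score covariances, so only the own-variance terms attenuate.
True-score variance = [1.9²·0.58 + 0.68 + 2.1²·0.82] + 6.539 = 6.39 + 6.539 = 12.929.
Reliability = 12.929 / 15.559 = 0.831.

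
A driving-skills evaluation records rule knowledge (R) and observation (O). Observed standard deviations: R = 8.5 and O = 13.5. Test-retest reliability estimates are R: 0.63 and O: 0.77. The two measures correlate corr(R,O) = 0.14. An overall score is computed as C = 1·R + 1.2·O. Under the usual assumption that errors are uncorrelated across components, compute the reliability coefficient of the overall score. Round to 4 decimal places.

0.7667

Var(C) = 8.5² + 1.2²·13.5² + 2·[1.2·8.5·13.5·0.14] = 334.69 + 38.556 = 373.246.
Because errors are independent across components, Cov(Tᵢ,Tⱼ) = Cov(Xᵢ,Xⱼ); the off-diagonal part of the true-score variance is the same as above.
True-score variance = [8.5²·0.63 + 1.2²·13.5²·0.77] + 38.556 = 247.596 + 38.556 = 286.152.
Reliability = 286.152 / 373.246 = 0.7667.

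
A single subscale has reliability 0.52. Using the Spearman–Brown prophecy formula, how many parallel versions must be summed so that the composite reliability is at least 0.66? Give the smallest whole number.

k ≥ ρ*(1−ρ₁)/(ρ₁(1−ρ*)) = 0.66·0.48 / (0.52·0.34) = 1.792.
Smallest integer k = 2.

2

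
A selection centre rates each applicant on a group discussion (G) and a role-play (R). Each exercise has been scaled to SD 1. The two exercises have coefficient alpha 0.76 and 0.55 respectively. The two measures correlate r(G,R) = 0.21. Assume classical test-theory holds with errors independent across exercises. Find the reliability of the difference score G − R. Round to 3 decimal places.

0.563

Var(G−R) = 1 + 1 − 2·0.21 = 2 − 0.42 = 1.58.
Under uncorrelated errors the observed covariances equal the true-score covariances, so only the own-variance terms attenuate.
True-score variance = [0.76 + 0.55] − 0.42 = 1.31 − 0.42 = 0.89.
Reliability = 0.89 / 1.58 = 0.563.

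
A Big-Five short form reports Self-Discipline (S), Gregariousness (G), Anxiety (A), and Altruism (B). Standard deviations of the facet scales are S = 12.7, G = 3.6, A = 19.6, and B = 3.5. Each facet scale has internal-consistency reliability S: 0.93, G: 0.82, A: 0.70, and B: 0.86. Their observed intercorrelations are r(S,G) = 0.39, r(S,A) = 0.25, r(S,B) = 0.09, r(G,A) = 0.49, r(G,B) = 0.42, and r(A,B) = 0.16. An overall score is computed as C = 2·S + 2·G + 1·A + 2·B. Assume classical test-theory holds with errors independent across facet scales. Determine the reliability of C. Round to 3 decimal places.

0.901

Var(C) = 2²·12.7² + 2²·3.6² + 19.6² + 2²·3.5² + 2·[4·12.7·3.6·0.39 + 2·12.7·19.6·0.25 + 4·12.7·3.5·0.09 + 2·3.6·19.6·0.49 + 4·3.6·3.5·0.42 + 2·19.6·3.5·0.16] = 1130.16 + 648.108 = 1778.27.
With uncorrelated errors the cross-covariances are all true-score covariance, so they carry over unchanged; only the diagonal terms shrink to ρᵢσᵢ².
True-score variance = [2²·12.7²·0.93 + 2²·3.6²·0.82 + 19.6²·0.70 + 2²·3.5²·0.86] + 648.108 = 953.56 + 648.108 = 1601.67.
Reliability = 1601.67 / 1778.27 = 0.901.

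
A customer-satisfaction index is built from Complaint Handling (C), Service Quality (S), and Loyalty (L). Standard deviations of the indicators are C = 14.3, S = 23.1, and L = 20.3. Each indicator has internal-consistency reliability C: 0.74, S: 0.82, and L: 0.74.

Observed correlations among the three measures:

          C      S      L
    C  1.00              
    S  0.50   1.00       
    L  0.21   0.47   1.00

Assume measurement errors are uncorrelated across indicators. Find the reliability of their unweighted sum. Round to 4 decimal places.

Var(C+S+L) = 14.3² + 23.1² + 20.3² + 2·[14.3·23.1·0.50 + 14.3·20.3·0.21 + 23.1·20.3·0.47] = 1150.19 + 893.046 = 2043.24.
With uncorrelated errors the cross-covariances are all true-score covariance, so they carry over unchanged; only the diagonal terms shrink to ρᵢσᵢ².
True-score variance = [14.3²·0.74 + 23.1²·0.82 + 20.3²·0.74] + 893.046 = 893.829 + 893.046 = 1786.88.
Reliability = 1786.88 / 2043.24 = 0.8745.

0.8745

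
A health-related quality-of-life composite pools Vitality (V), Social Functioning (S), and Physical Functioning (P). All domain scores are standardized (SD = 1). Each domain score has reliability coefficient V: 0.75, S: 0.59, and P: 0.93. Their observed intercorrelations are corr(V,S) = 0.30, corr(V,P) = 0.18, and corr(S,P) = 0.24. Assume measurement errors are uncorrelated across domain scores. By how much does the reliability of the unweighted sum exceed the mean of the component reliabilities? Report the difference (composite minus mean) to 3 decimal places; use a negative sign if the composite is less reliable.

0.079

Var(sum) = 3 + 1.44 = 4.44; true-score variance = 2.27 + 1.44 = 3.71; composite reliability = 0.8356.
Mean component reliability = 0.7567.
Difference = 0.8356 − 0.7567 = 0.079.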